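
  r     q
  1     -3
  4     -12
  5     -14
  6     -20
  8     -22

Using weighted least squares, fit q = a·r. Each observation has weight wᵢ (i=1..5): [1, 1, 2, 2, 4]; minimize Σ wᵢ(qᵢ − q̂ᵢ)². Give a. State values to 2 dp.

Sums needed: Σwᵢ·r·r = 395.
Right-hand side: Σwᵢ·r·q = -1135.
Hence a = -1135 / 395 ≈ -2.87342.

a = -2.87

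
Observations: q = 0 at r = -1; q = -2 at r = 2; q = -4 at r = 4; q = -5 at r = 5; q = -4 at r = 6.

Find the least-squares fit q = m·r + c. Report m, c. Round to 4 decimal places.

m = -0.6818, c = -0.8182

With design matrix A, AᵀA = [[82, 16]; [16, 5]] and Aᵀq = [-69, -15]ᵀ.
Eliminating c: 5·(row 1) − 16·(row 2) gives 154·m = 5·(-69) − 16·(-15) = -105, so m = -15/22.
Then c = ((-15) − 16·(-15/22))/5 = -9/11.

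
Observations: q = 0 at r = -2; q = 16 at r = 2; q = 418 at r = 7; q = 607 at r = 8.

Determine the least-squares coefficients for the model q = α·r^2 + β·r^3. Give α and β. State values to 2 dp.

α = 1.92, β = 0.95

Normal-equation sums: Σr^2·r^2 = 6529, Σr^2·r^3 = 49575, Σr^3·r^3 = 379921.
For Aᵀq: Σr^2·q = 59394, Σr^3·q = 454286.
Eliminating β: 379921·(row 1) − 49575·(row 2) gives 22823584·α = 379921·59394 − 49575·454286 = 43799424, so α = 1368732/713237.
Then β = (454286 − 49575·(1368732/713237))/379921 = 674242/713237.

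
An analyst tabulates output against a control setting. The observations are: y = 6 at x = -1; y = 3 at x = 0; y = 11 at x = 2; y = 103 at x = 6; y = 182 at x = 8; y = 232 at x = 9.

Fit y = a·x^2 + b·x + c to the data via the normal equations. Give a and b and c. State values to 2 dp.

a = 2.95, b = -1.07, c = 2.23

Compute the Gram sums: Σx^2·x^2 = 11970, Σx^2·x = 1464, Σx^2 = 186, Σx·x = 186, Σx = 24, Σ1 = 6.
Right-hand side: Σx^2·y = 34198, Σx·y = 4178, Σy = 537.
Normal equations: [[11970, 1464, 186]; [1464, 186, 24]; [186, 24, 6]]·[a, b, c]ᵀ = [34198, 4178, 537]ᵀ.
Solving the 3×3 system (Gaussian elimination) gives a = 437/148, b = -355/333, c = 2971/1332.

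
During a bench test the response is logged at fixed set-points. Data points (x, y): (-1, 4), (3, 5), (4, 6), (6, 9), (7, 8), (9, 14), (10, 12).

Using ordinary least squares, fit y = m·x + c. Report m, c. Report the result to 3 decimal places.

m = 0.888, c = 3.463

Setting ∂/∂m … = 0 gives: 292·m + 38·c = 391;  38·m + 7·c = 58.
Eliminating c: 7·(row 1) − 38·(row 2) gives 600·m = 7·391 − 38·58 = 533, so m = 533/600.
Then c = (58 − 38·(533/600))/7 = 1039/300.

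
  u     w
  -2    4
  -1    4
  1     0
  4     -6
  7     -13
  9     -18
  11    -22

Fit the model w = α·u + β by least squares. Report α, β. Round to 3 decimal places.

α = -2.092, β = 1.379

The normal equations are: 273·α + 29·β = -531;  29·α + 7·β = -51.
(Σu·u = 273, Σu = 29, Σ1 = 7, Σu·w = -531, Σw = -51.)
Determinant 273·7 − 29² = 1070.
α = ((-531)·7 − 29·(-51))/1070 = -1119/535; β = (273·(-51) − 29·(-531))/1070 = 738/535.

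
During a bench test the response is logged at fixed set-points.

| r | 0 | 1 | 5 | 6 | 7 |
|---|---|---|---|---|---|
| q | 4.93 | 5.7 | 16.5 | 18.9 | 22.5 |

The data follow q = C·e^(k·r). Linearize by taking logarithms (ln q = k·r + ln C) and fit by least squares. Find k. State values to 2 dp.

Linearized form: ln q = k·r + ln C. From the 5 transformed points,
Sums: Σr = 19.0000, Σ(r)² = 111.0000, Σln q = 12.1918, Σr·ln q = 55.1868.
Normal system: [[111.0000, 19.0000]; [19.0000, 5]]·[k, ln C]ᵀ = [55.1868, 12.1918]ᵀ.
Slope k = (n·Σr·ln q − Σr·Σln q)/(n·Σ(r)² − (Σr)²) = (5·55.1868 − 19.0000·12.1918)/194.0000 = 0.22829; ln C = (Σln q − k·Σr)/n = 1.57085.

k = 0.23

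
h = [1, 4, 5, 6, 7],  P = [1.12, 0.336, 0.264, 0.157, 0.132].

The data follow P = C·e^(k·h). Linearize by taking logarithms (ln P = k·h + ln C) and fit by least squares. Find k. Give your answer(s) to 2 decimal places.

k = -0.37

Let Y = ln P. Fitting Y = k·h + ln C by least squares:
AᵀA = [[127.0000, 23.0000]; [23.0000, 5]], rhs = [-36.1920, -6.1856]ᵀ  (here Σh = 23.0000, Σ(h)² = 127.0000, Σln P = -6.1856, Σh·ln P = -36.1920).
Solving (det = 106.0000): k = -0.36502, ln C = 0.44195.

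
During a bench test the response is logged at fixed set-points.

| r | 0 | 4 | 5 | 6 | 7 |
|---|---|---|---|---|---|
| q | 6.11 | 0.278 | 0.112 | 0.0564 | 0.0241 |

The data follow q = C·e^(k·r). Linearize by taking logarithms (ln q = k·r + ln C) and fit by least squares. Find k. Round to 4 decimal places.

k = -0.7895

Taking logs, ln q = k·r + ln C, so regress ln q on r.
Σr = 22.0000, Σ(r)² = 126.0000, Σln q = -8.2603, Σr·ln q = -59.3973.
Equations: 126.0000·k + 22.0000·ln C = -59.3973;  22.0000·k + 5·ln C = -8.2603.
Δ = 126.0000·5 − (22.0000)² = 146.0000; k = (-59.3973·5 − 22.0000·-8.2603)/146.0000 = -0.78945, ln C = (126.0000·-8.2603 − 22.0000·-59.3973)/146.0000 = 1.82154.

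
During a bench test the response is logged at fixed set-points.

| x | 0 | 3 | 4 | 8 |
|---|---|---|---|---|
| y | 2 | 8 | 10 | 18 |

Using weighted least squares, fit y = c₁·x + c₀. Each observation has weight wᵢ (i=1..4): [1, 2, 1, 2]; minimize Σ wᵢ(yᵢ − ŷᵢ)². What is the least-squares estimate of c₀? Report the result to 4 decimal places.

c₀ = 2.0000

Compute the Gram sums: Σwᵢ·x·x = 162, Σwᵢ·x = 26, Σwᵢ·1 = 6.
Right-hand side: Σwᵢ·x·y = 376, Σwᵢ·y = 64.
Determinant 162·6 − 26² = 296.
c₁ = (376·6 − 26·64)/296 = 2; c₀ = (162·64 − 26·376)/296 = 2.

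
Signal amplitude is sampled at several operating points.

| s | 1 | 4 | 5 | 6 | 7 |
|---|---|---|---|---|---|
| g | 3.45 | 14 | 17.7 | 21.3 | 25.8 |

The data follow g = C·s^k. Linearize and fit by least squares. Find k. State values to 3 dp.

k = 1.024

With ln gᵢ as the transformed response and ln sᵢ as the regressor:
XᵀX = [[11.5091, 6.7334]; [6.7334, 5]], rhs = [20.0887, 13.0601]ᵀ  (here Σln s = 6.7334, Σ(ln s)² = 11.5091, Σln g = 13.0601, Σln s·ln g = 20.0887).
Slope k = (n·Σln s·ln g − Σln s·Σln g)/(n·Σ(ln s)² − (Σln s)²) = (5·20.0887 − 6.7334·13.0601)/12.2067 = 1.02444; ln C = (Σln g − k·Σln s)/n = 1.23243.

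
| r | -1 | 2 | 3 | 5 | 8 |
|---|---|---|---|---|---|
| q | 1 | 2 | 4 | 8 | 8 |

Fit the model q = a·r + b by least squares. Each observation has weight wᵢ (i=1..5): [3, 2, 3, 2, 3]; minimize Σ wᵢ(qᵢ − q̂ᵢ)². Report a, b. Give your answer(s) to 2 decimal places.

Setting ∂/∂a … = 0 gives: 280·a + 44·b = 313;  44·a + 13·b = 59.
Determinant 280·13 − 44² = 1704.
a = (313·13 − 44·59)/1704 = 491/568; b = (280·59 − 44·313)/1704 = 229/142.

a = 0.86, b = 1.61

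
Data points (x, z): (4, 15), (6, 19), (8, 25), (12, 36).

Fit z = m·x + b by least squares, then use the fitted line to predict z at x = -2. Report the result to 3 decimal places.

ẑ = -1.629

The normal equations are: 260·m + 30·b = 806;  30·m + 4·b = 95.
det = 260·4 − 30² = 140.
m = (806·4 − 30·95)/140 = 187/70; b = (260·95 − 30·806)/140 = 26/7.
At x = -2: ẑ = (187/70)·(-2) + (26/7)·(1) = -57/35.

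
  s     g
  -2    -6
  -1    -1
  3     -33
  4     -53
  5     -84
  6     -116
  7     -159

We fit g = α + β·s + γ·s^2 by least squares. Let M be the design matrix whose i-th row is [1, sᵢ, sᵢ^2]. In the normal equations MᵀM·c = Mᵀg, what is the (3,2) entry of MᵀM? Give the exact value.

Row 3 ↔ basis s^2, column 2 ↔ basis s, so (MᵀM)_{3,2} = Σᵢ (s^2)·(s) = (4)·(-2) + (1)·(-1) + (9)·(3) + (16)·(4) + (25)·(5) + (36)·(6) + (49)·(7) = 766.

766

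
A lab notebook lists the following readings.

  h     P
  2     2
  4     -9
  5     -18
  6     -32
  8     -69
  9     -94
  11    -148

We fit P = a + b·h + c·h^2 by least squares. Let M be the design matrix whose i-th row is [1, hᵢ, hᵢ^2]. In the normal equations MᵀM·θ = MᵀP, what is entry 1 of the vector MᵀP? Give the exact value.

Entry 1 ↔ basis 1, so (MᵀP)_{1} = Σᵢ Pᵢ = (1)·(2) + (1)·(-9) + (1)·(-18) + (1)·(-32) + (1)·(-69) + (1)·(-94) + (1)·(-148) = -368.

-368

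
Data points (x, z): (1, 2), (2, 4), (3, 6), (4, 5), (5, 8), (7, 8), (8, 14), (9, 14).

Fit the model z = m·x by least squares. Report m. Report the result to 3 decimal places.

m = 1.534

Compute the Gram sums: Σx·x = 249.
Right-hand side: Σx·z = 382.
m = 382/249 = 1.53414.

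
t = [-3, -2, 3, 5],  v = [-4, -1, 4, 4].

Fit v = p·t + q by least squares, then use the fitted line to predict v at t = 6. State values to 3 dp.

From the data, Σt·t = 47, Σt = 3, Σ1 = 4.
Right-hand side: Σt·v = 46, Σv = 3.
So MᵀM·[p, q]ᵀ = Mᵀv: [[47, 3]; [3, 4]]·[p, q]ᵀ = [46, 3]ᵀ.
Δ = 47·4 − 3² = 179.
p = (46·4 − 3·3)/179 = 175/179; q = (47·3 − 3·46)/179 = 3/179.
At t = 6: v̂ = (175/179)·(6) + (3/179)·(1) = 1053/179.

v̂ = 5.883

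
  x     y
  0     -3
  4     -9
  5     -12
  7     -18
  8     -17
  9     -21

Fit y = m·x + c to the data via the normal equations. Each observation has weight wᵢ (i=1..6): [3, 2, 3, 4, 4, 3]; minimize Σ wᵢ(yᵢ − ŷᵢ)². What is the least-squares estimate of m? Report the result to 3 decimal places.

From the data, Σwᵢ·x·x = 802, Σwᵢ·x = 110, Σwᵢ·1 = 19.
Moment sums: Σwᵢ·x·y = -1867, Σwᵢ·y = -266.
Eliminating c: 19·(row 1) − 110·(row 2) gives 3138·m = 19·(-1867) − 110·(-266) = -6213, so m = -2071/1046.
Then c = ((-266) − 110·(-2071/1046))/19 = -1327/523.

m = -1.980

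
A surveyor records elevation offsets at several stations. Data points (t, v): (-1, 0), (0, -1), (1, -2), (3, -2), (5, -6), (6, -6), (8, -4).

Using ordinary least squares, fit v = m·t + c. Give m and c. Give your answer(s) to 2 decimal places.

MᵀM·[m, c]ᵀ = Mᵀv reads: 136·m + 22·c = -106;  22·m + 7·c = -21.
Eliminating c: 7·(row 1) − 22·(row 2) gives 468·m = 7·(-106) − 22·(-21) = -280, so m = -70/117.
Then c = ((-21) − 22·(-70/117))/7 = -131/117.

m = -0.60, c = -1.12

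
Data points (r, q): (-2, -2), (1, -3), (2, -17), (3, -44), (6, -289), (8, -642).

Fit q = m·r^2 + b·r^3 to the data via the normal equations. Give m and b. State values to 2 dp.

m = -2.06, b = -1.00

The normal system MᵀM·[m, b]ᵀ = Mᵀq is [[5506, 40788]; [40788, 309658]]·[m, b]ᵀ = [-51967, -392439]ᵀ.
Eliminating b: 309658·(row 1) − 40788·(row 2) gives 41316004·m = 309658·(-51967) − 40788·(-392439) = -85195354, so m = -42597677/20658002.
Then b = ((-392439) − 40788·(-42597677/20658002))/309658 = -20569569/20658002.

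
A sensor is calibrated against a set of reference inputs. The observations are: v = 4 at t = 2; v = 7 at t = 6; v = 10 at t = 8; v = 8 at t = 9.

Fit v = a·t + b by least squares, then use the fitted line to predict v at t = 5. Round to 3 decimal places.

AᵀA·[a, b]ᵀ = Aᵀv reads: 185·a + 25·b = 202;  25·a + 4·b = 29.
Δ = 185·4 − 25² = 115.
a = (202·4 − 25·29)/115 = 83/115; b = (185·29 − 25·202)/115 = 63/23.
At t = 5: v̂ = (83/115)·(5) + (63/23)·(1) = 146/23.

v̂ = 6.348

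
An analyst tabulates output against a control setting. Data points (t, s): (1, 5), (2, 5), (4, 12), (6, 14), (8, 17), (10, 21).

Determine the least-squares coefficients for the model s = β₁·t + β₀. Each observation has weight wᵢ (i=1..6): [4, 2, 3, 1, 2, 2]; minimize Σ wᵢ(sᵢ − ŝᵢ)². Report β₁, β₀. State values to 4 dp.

AᵀWA·[β₁, β₀]ᵀ = AᵀWs reads: 424·β₁ + 62·β₀ = 960;  62·β₁ + 14·β₀ = 156.
det = 424·14 − 62² = 2092.
β₁ = (960·14 − 62·156)/2092 = 942/523; β₀ = (424·156 − 62·960)/2092 = 1656/523.

β₁ = 1.8011, β₀ = 3.1663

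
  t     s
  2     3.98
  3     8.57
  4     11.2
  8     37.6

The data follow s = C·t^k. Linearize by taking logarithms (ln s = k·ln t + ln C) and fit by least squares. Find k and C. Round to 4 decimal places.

Taking logs, ln s = k·ln t + ln C, so regress ln s on ln t.
AᵀA = [[7.9333, 5.2575]; [5.2575, 4]], rhs = [14.2089, 9.5725]ᵀ  (here Σln t = 5.2575, Σ(ln t)² = 7.9333, Σln s = 9.5725, Σln t·ln s = 14.2089).
Slope k = (n·Σln t·ln s − Σln t·Σln s)/(n·Σ(ln t)² − (Σln t)²) = (4·14.2089 − 5.2575·9.5725)/4.0919 = 1.59051; ln C = (Σln s − k·Σln t)/n = 0.30259, so C = exp(0.30259) = 1.35336.

k = 1.5905, C = 1.3534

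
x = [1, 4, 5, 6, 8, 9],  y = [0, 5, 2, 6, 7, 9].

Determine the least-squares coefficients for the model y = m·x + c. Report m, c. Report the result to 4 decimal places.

MᵀM·[m, c]ᵀ = Mᵀy reads: 223·m + 33·c = 203;  33·m + 6·c = 29.
(Σx·x = 223, Σx = 33, Σ1 = 6, Σx·y = 203, Σy = 29.)
Determinant 223·6 − 33² = 249.
m = (203·6 − 33·29)/249 = 87/83; c = (223·29 − 33·203)/249 = -232/249.

m = 1.0482, c = -0.9317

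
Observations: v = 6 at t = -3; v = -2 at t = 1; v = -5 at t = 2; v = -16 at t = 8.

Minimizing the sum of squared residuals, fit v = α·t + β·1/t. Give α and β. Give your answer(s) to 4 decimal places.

With design matrix X, XᵀX = [[78, 4]; [4, 793/576]] and Xᵀv = [-158, -17/2]ᵀ.
Eliminating β: (793/576)·(row 1) − 4·(row 2) gives (8773/96)·α = (793/576)·(-158) − 4·(-17/2) = -52855/288, so α = -1705/849.
Then β = ((-17/2) − 4·(-1705/849))/(793/576) = -96/283.

α = -2.0082, β = -0.3392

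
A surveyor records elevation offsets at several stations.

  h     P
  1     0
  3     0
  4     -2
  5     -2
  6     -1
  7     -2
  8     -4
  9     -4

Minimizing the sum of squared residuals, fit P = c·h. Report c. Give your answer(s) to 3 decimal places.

With design matrix M, MᵀM = [[281]] and MᵀP = [-106]ᵀ.
c = (-106)/281 = -0.377224.

c = -0.377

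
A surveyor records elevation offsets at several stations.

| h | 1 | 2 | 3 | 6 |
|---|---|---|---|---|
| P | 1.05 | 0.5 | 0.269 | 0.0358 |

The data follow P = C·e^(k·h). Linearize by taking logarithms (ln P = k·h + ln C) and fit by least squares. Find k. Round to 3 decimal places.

k = -0.671

Taking logs, ln P = k·h + ln C, so regress ln P on h.
AᵀA = [[50.0000, 12.0000]; [12.0000, 4]], rhs = [-25.2555, -5.2872]ᵀ  (here Σh = 12.0000, Σ(h)² = 50.0000, Σln P = -5.2872, Σh·ln P = -25.2555).
Solving (det = 56.0000): k = -0.67099, ln C = 0.69117.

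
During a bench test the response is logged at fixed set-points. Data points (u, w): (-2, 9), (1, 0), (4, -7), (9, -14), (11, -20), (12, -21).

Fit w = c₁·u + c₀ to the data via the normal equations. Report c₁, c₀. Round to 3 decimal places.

Setting ∂/∂c₁ … = 0 gives: 367·c₁ + 35·c₀ = -644;  35·c₁ + 6·c₀ = -53.
Δ = 367·6 − 35² = 977.
c₁ = ((-644)·6 − 35·(-53))/977 = -2009/977; c₀ = (367·(-53) − 35·(-644))/977 = 3089/977.

c₁ = -2.056, c₀ = 3.162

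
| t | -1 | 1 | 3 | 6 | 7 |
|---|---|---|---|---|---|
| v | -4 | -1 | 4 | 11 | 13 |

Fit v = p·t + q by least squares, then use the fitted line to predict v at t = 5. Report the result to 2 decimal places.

v̂ = 8.55

MᵀM·[p, q]ᵀ = Mᵀv reads: 96·p + 16·q = 172;  16·p + 5·q = 23.
(Σt·t = 96, Σt = 16, Σ1 = 5, Σt·v = 172, Σv = 23.)
Eliminating q: 5·(row 1) − 16·(row 2) gives 224·p = 5·172 − 16·23 = 492, so p = 123/56.
Then q = (23 − 16·(123/56))/5 = -17/7.
At t = 5: v̂ = (123/56)·(5) + (-17/7)·(1) = 479/56.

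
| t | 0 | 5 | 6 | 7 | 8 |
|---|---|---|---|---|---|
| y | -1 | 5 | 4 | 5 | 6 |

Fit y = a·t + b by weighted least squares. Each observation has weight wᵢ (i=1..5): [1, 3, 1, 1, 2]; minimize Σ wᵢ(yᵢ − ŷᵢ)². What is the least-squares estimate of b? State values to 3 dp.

The normal system AᵀWA·[a, b]ᵀ = AᵀWy is [[288, 44]; [44, 8]]·[a, b]ᵀ = [230, 35]ᵀ.
Eliminating b: 8·(row 1) − 44·(row 2) gives 368·a = 8·230 − 44·35 = 300, so a = 75/92.
Then b = (35 − 44·(75/92))/8 = -5/46.

b = -0.109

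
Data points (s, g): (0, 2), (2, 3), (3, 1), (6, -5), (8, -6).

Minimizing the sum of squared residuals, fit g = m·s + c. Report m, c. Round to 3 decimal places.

Entries of AᵀA: Σs·s = 113, Σs = 19, Σ1 = 5.
And Σs·g = -69, Σg = -5.
Eliminating c: 5·(row 1) − 19·(row 2) gives 204·m = 5·(-69) − 19·(-5) = -250, so m = -125/102.
Then c = ((-5) − 19·(-125/102))/5 = 373/102.

m = -1.225, c = 3.657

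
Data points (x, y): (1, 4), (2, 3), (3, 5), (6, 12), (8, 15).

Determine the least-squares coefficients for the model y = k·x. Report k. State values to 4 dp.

The normal equations are: 114·k = 217.
Hence k = 217 / 114 ≈ 1.90351.

k = 1.9035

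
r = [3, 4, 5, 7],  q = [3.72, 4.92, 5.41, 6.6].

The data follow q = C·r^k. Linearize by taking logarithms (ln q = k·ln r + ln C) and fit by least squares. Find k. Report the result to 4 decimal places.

Let Y = ln q. Fitting Y = k·ln r + ln C by least squares:
Sums: Σln r = 6.0403, Σ(ln r)² = 9.5056, Σln q = 6.4824, Σln r·ln q = 10.0413.
Normal system: [[9.5056, 6.0403]; [6.0403, 4]]·[k, ln C]ᵀ = [10.0413, 6.4824]ᵀ.
Solving (det = 1.5378): k = 0.65680, ln C = 0.62878.

k = 0.6568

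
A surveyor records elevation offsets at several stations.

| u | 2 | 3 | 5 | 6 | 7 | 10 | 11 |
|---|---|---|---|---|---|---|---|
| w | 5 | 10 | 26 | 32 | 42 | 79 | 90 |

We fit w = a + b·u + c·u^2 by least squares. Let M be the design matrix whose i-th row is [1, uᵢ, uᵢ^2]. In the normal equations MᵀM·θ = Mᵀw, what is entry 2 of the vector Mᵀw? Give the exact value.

Entry 2 ↔ basis u, so (Mᵀw)_{2} = Σᵢ (u)·wᵢ = (2)·(5) + (3)·(10) + (5)·(26) + (6)·(32) + (7)·(42) + (10)·(79) + (11)·(90) = 2436.

2436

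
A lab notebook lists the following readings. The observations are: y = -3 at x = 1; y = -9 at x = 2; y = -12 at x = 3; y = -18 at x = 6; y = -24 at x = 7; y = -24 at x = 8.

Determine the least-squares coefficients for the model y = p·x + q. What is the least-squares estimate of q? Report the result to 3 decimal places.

The normal equations are: 163·p + 27·q = -525;  27·p + 6·q = -90.
(Σx·x = 163, Σx = 27, Σ1 = 6, Σx·y = -525, Σy = -90.)
Eliminating q: 6·(row 1) − 27·(row 2) gives 249·p = 6·(-525) − 27·(-90) = -720, so p = -240/83.
Then q = ((-90) − 27·(-240/83))/6 = -165/83.

q = -1.988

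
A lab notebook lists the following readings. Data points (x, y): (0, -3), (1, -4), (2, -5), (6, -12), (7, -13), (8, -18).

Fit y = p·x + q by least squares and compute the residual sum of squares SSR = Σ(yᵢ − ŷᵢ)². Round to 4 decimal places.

Compute the Gram sums: Σx·x = 154, Σx = 24, Σ1 = 6.
Moment sums: Σx·y = -321, Σy = -55.
AᵀA·[p, q]ᵀ = Aᵀy becomes [[154, 24]; [24, 6]]·[p, q]ᵀ = [-321, -55]ᵀ.
Δ = 154·6 − 24² = 348.
p = ((-321)·6 − 24·(-55))/348 = -101/58; q = (154·(-55) − 24·(-321))/348 = -383/174.
Residuals: -139/174, -5/87, 119/174, 113/174, 121/87, -325/174; SSR = 605/87.

SSR = 6.9540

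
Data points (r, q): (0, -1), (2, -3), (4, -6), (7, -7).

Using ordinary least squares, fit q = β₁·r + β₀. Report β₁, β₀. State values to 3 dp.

β₁ = -0.888, β₀ = -1.364

Setting ∂/∂β₁ … = 0 gives: 69·β₁ + 13·β₀ = -79;  13·β₁ + 4·β₀ = -17.
(Σr·r = 69, Σr = 13, Σ1 = 4, Σr·q = -79, Σq = -17.)
Δ = 69·4 − 13² = 107.
β₁ = ((-79)·4 − 13·(-17))/107 = -95/107; β₀ = (69·(-17) − 13·(-79))/107 = -146/107.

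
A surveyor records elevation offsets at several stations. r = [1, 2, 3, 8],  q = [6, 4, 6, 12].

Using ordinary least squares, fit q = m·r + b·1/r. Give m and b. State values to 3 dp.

m = 1.425, b = 4.213

Entries of MᵀM: Σr·r = 78, Σr·1/r = 4, Σ1/r·1/r = 793/576.
Moment sums: Σr·q = 128, Σ1/r·q = 23/2.
Normal equations: [[78, 4]; [4, 793/576]]·[m, b]ᵀ = [128, 23/2]ᵀ.
Determinant 78·(793/576) − 4² = 8773/96.
m = (128·(793/576) − 4·(23/2))/(8773/96) = 37504/26319; b = (78·(23/2) − 4·128)/(8773/96) = 36960/8773.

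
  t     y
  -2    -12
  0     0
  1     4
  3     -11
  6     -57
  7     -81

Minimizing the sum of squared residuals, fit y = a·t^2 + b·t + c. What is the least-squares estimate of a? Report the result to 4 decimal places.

a = -2.0353

Setting ∂/∂a … = 0 gives: 3795·a + 579·b + 99·c = -6164;  579·a + 99·b + 15·c = -914;  99·a + 15·b + 6·c = -157.
Solving the 3×3 system (Gaussian elimination) gives a = -15631/7680, b = 6377/2560, c = 2281/1920.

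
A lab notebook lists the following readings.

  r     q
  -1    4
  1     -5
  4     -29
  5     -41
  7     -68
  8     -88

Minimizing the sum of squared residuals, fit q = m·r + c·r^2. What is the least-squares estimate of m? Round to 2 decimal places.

Forming XᵀX = [[156, 1044]; [1044, 7380]] and Xᵀq = [-1510, -10454]ᵀ gives XᵀX·[m, c]ᵀ = Xᵀq.
Eliminating c: 7380·(row 1) − 1044·(row 2) gives 61344·m = 7380·(-1510) − 1044·(-10454) = -229824, so m = -266/71.
Then c = ((-10454) − 1044·(-266/71))/7380 = -1133/1278.

m = -3.75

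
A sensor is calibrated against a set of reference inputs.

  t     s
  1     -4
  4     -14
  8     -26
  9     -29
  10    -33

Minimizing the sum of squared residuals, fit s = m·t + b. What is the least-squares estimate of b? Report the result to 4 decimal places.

The normal system XᵀX·[m, b]ᵀ = Xᵀs is [[262, 32]; [32, 5]]·[m, b]ᵀ = [-859, -106]ᵀ.
Determinant 262·5 − 32² = 286.
m = ((-859)·5 − 32·(-106))/286 = -903/286; b = (262·(-106) − 32·(-859))/286 = -142/143.

b = -0.9930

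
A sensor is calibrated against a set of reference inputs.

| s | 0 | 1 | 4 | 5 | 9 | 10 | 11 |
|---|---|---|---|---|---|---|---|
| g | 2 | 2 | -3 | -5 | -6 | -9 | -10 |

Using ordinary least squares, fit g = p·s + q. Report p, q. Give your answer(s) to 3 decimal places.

p = -1.068, q = 1.960

Forming AᵀA = [[344, 40]; [40, 7]] and Aᵀg = [-289, -29]ᵀ gives AᵀA·[p, q]ᵀ = Aᵀg.
Δ = 344·7 − 40² = 808.
p = ((-289)·7 − 40·(-29))/808 = -863/808; q = (344·(-29) − 40·(-289))/808 = 198/101.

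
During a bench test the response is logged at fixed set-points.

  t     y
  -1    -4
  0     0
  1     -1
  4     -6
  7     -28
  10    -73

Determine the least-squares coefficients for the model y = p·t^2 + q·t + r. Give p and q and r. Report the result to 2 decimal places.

MᵀM·[p, q, r]ᵀ = Mᵀy reads: 12659·p + 1407·q + 167·r = -8773;  1407·p + 167·q + 21·r = -947;  167·p + 21·q + 6·r = -112.
Solving the 3×3 system (Gaussian elimination) gives p = -27119/27190, q = 15433/5438, r = -11406/13595.

p = -1.00, q = 2.84, r = -0.84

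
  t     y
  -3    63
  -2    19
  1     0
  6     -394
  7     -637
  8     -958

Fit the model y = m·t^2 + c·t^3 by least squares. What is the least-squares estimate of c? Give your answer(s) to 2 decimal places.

Normal-equation sums: Σt^2·t^2 = 7891, Σt^2·t^3 = 57077, Σt^3·t^3 = 427243.
And Σt^2·y = -106066, Σt^3·y = -795944.
So XᵀX·[m, c]ᵀ = Xᵀy: [[7891, 57077]; [57077, 427243]]·[m, c]ᵀ = [-106066, -795944]ᵀ.
Δ = 7891·427243 − 57077² = 113590584.
m = ((-106066)·427243 − 57077·(-795944))/113590584 = 19023275/18931764; c = (7891·(-795944) − 57077·(-106066))/113590584 = -37810837/18931764.

c = -2.00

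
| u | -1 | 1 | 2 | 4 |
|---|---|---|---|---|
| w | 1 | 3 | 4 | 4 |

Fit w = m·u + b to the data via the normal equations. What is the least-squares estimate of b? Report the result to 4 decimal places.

b = 2.0769

Forming MᵀM = [[22, 6]; [6, 4]] and Mᵀw = [26, 12]ᵀ gives MᵀM·[m, b]ᵀ = Mᵀw.
Δ = 22·4 − 6² = 52.
m = (26·4 − 6·12)/52 = 8/13; b = (22·12 − 6·26)/52 = 27/13.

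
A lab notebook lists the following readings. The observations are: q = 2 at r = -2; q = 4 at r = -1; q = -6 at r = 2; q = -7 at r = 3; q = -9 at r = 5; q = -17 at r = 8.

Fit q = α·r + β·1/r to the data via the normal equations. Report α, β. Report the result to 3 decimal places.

MᵀM·[α, β]ᵀ = Mᵀq reads: 107·α + 6·β = -222;  6·α + (24001/14400)·β = -1711/120.
Determinant 107·(24001/14400) − 6² = 2049707/14400.
α = ((-222)·(24001/14400) − 6·(-1711/120))/(2049707/14400) = -4096302/2049707; β = (107·(-1711/120) − 6·(-222))/(2049707/14400) = -2788440/2049707.

α = -1.998, β = -1.360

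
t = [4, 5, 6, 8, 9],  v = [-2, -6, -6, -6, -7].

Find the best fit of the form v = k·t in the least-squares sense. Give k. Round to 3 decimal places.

k = -0.833

Normal-equation sums: Σt·t = 222.
For Xᵀv: Σt·v = -185.
Normal equations: [[222]]·[k]ᵀ = [-185]ᵀ.
k = (-185)/222 = -0.833333.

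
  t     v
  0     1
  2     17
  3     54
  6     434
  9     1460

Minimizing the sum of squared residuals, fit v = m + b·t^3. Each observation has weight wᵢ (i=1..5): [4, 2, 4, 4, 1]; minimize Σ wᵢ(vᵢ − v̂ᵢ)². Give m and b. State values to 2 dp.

Forming MᵀWM = [[15, 1717]; [1717, 721109]] and MᵀWv = [3450, 1445420]ᵀ gives MᵀWM·[m, b]ᵀ = MᵀWv.
Determinant 15·721109 − 1717² = 7868546.
m = (3450·721109 − 1717·1445420)/7868546 = 158945/207067; b = (15·1445420 − 1717·3450)/7868546 = 414675/207067.

m = 0.77, b = 2.00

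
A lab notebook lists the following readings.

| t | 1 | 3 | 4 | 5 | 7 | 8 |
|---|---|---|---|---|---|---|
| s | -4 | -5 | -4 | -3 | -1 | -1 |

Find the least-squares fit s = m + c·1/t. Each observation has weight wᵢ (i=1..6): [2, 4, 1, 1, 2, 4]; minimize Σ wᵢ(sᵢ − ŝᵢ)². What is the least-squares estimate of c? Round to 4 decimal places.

c = -3.1676

Normal-equation sums: Σwᵢ·1 = 14, Σwᵢ·1/t = 1919/420, Σwᵢ·1/t·1/t = 233753/88200.
For AᵀWs: Σwᵢ·s = -41, Σwᵢ·1/t·s = -3581/210.
So AᵀWA·[m, c]ᵀ = AᵀWs: [[14, 1919/420]; [1919/420, 233753/88200]]·[m, c]ᵀ = [-41, -3581/210]ᵀ.
Eliminating c: (233753/88200)·(row 1) − (1919/420)·(row 2) gives (2862523/176400)·m = (233753/88200)·(-41) − (1919/420)·(-3581/210) = -150663/4900, so m = -5423868/2862523.
Then c = ((-3581/210) − (1919/420)·(-5423868/2862523))/(233753/88200) = -9067380/2862523.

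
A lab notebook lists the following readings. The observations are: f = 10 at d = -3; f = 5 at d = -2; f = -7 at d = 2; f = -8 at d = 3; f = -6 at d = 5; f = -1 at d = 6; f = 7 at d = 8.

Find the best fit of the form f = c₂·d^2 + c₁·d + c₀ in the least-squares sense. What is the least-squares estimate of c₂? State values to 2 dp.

With design matrix A, AᵀA = [[6211, 853, 151]; [853, 151, 19]; [151, 19, 7]] and Aᵀf = [272, -58, 0]ᵀ.
Inverting the 3×3 Gram matrix, [c₂, c₁, c₀]ᵀ = [30769/56763, -170246/56763, -28805/8109]ᵀ.

c₂ = 0.54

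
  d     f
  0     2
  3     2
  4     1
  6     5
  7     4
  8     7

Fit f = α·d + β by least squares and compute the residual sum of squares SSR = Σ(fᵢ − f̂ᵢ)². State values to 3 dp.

SSR = 9.900

Normal-equation sums: Σd·d = 174, Σd = 28, Σ1 = 6.
For Xᵀf: Σd·f = 124, Σf = 21.
So XᵀX·[α, β]ᵀ = Xᵀf: [[174, 28]; [28, 6]]·[α, β]ᵀ = [124, 21]ᵀ.
det = 174·6 − 28² = 260.
α = (124·6 − 28·21)/260 = 3/5; β = (174·21 − 28·124)/260 = 7/10.
Residuals: 13/10, -1/2, -21/10, 7/10, -9/10, 3/2; SSR = 99/10.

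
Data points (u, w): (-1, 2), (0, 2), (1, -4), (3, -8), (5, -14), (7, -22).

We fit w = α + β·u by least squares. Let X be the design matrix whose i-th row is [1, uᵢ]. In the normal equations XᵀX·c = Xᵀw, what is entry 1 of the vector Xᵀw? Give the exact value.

-44

Entry 1 ↔ basis 1, so (Xᵀw)_{1} = Σᵢ wᵢ = (1)·(2) + (1)·(2) + (1)·(-4) + (1)·(-8) + (1)·(-14) + (1)·(-22) = -44.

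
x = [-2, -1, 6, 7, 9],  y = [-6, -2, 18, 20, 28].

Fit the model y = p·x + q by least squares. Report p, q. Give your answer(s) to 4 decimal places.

p = 2.9717, q = 0.3077

From the data, Σx·x = 171, Σx = 19, Σ1 = 5.
Right-hand side: Σx·y = 514, Σy = 58.
AᵀA·[p, q]ᵀ = Aᵀy becomes [[171, 19]; [19, 5]]·[p, q]ᵀ = [514, 58]ᵀ.
Determinant 171·5 − 19² = 494.
p = (514·5 − 19·58)/494 = 734/247; q = (171·58 − 19·514)/494 = 4/13.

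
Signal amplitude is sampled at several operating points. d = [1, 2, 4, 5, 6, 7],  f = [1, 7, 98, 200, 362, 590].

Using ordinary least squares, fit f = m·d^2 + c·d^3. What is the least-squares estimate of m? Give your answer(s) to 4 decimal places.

m = -1.9462

From the data, Σd^2·d^2 = 4595, Σd^2·d^3 = 28765, Σd^3·d^3 = 184091.
Moment sums: Σd^2·f = 48539, Σd^3·f = 311891.
Normal equations: [[4595, 28765]; [28765, 184091]]·[m, c]ᵀ = [48539, 311891]ᵀ.
det = 4595·184091 − 28765² = 18472920.
m = (48539·184091 − 28765·311891)/18472920 = -17975783/9236460; c = (4595·311891 − 28765·48539)/18472920 = 3691481/1847292.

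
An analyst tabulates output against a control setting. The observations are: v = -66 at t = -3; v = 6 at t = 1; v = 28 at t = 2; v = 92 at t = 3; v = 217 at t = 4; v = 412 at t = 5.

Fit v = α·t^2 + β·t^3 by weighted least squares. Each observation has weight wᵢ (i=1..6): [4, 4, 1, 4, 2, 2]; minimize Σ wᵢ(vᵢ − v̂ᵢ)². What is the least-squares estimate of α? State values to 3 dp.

α = 1.555

Sums needed: Σwᵢ·t^2·t^2 = 2430, Σwᵢ·t^2·t^3 = 8334, Σwᵢ·t^3·t^3 = 45342.
Right-hand side: Σwᵢ·t^2·v = 28616, Σwᵢ·t^3·v = 148088.
Normal equations: [[2430, 8334]; [8334, 45342]]·[α, β]ᵀ = [28616, 148088]ᵀ.
Δ = 2430·45342 − 8334² = 40725504.
α = (28616·45342 − 8334·148088)/40725504 = 219935/141408; β = (2430·148088 − 8334·28616)/40725504 = 421417/141408.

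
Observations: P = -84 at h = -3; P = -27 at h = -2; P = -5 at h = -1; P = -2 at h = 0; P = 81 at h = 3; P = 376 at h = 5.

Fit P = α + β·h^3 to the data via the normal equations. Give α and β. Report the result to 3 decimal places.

The normal system AᵀA·[α, β]ᵀ = AᵀP is [[6, 116]; [116, 17148]]·[α, β]ᵀ = [339, 51676]ᵀ.
Δ = 6·17148 − 116² = 89432.
α = (339·17148 − 116·51676)/89432 = -6473/3194; β = (6·51676 − 116·339)/89432 = 9669/3194.

α = -2.027, β = 3.027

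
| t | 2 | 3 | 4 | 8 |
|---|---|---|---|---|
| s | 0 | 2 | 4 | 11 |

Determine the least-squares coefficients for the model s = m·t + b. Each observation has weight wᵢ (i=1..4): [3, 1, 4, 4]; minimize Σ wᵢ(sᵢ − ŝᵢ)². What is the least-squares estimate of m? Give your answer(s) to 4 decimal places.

With design matrix A, AᵀWA = [[341, 57]; [57, 12]] and AᵀWs = [422, 62]ᵀ.
Eliminating b: 12·(row 1) − 57·(row 2) gives 843·m = 12·422 − 57·62 = 1530, so m = 510/281.
Then b = (62 − 57·(510/281))/12 = -2912/843.

m = 1.8149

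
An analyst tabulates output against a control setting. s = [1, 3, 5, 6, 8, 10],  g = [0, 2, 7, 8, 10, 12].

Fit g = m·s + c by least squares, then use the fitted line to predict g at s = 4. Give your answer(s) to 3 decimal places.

Sums needed: Σs·s = 235, Σs = 33, Σ1 = 6.
For Aᵀg: Σs·g = 289, Σg = 39.
So AᵀA·[m, c]ᵀ = Aᵀg: [[235, 33]; [33, 6]]·[m, c]ᵀ = [289, 39]ᵀ.
det = 235·6 − 33² = 321.
m = (289·6 − 33·39)/321 = 149/107; c = (235·39 − 33·289)/321 = -124/107.
At s = 4: ĝ = (149/107)·(4) + (-124/107)·(1) = 472/107.

ĝ = 4.411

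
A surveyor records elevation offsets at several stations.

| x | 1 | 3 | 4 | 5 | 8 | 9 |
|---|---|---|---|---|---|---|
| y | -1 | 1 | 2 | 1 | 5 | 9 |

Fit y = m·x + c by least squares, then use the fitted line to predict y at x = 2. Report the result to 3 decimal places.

ŷ = -0.493

Normal-equation sums: Σx·x = 196, Σx = 30, Σ1 = 6.
For Aᵀy: Σx·y = 136, Σy = 17.
det = 196·6 − 30² = 276.
m = (136·6 − 30·17)/276 = 51/46; c = (196·17 − 30·136)/276 = -187/69.
At x = 2: ŷ = (51/46)·(2) + (-187/69)·(1) = -34/69.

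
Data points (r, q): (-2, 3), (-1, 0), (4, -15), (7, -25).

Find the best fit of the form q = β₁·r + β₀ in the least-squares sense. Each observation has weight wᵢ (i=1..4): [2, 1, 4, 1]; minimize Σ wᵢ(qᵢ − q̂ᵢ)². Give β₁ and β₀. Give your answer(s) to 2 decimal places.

Setting ∂/∂β₁ … = 0 gives: 122·β₁ + 18·β₀ = -427;  18·β₁ + 8·β₀ = -79.
(Σwᵢ·r·r = 122, Σwᵢ·r = 18, Σwᵢ·1 = 8, Σwᵢ·r·q = -427, Σwᵢ·q = -79.)
Eliminating β₀: 8·(row 1) − 18·(row 2) gives 652·β₁ = 8·(-427) − 18·(-79) = -1994, so β₁ = -997/326.
Then β₀ = ((-79) − 18·(-997/326))/8 = -488/163.

β₁ = -3.06, β₀ = -2.99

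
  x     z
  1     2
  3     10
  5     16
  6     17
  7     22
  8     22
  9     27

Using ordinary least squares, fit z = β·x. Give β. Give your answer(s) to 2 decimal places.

β = 2.97

From the data, Σx·x = 265.
For Aᵀz: Σx·z = 787.
So AᵀA·[β]ᵀ = Aᵀz: [[265]]·[β]ᵀ = [787]ᵀ.
β = 787/265 = 2.96981.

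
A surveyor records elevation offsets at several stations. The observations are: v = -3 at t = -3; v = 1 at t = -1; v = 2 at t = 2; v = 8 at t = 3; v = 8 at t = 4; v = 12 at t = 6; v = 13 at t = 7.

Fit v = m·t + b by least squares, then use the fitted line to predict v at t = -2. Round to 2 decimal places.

v̂ = -1.53

Setting ∂/∂m … = 0 gives: 124·m + 18·b = 231;  18·m + 7·b = 41.
(Σt·t = 124, Σt = 18, Σ1 = 7, Σt·v = 231, Σv = 41.)
Determinant 124·7 − 18² = 544.
m = (231·7 − 18·41)/544 = 879/544; b = (124·41 − 18·231)/544 = 463/272.
At t = -2: v̂ = (879/544)·(-2) + (463/272)·(1) = -26/17.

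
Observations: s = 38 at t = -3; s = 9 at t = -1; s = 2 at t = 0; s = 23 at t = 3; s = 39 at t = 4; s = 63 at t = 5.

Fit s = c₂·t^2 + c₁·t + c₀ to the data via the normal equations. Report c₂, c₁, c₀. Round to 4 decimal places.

AᵀA·[c₂, c₁, c₀]ᵀ = Aᵀs reads: 1044·c₂ + 188·c₁ + 60·c₀ = 2757;  188·c₂ + 60·c₁ + 8·c₀ = 417;  60·c₂ + 8·c₁ + 6·c₀ = 174.
(Σt^2·t^2 = 1044, Σt^2·t = 188, Σt^2 = 60, Σt·t = 60, Σt = 8, Σ1 = 6, Σt^2·s = 2757, Σt·s = 417, Σs = 174.)
Inverting the 3×3 Gram matrix, [c₂, c₁, c₀]ᵀ = [1887/640, -1731/640, 999/320]ᵀ.

c₂ = 2.9484, c₁ = -2.7047, c₀ = 3.1219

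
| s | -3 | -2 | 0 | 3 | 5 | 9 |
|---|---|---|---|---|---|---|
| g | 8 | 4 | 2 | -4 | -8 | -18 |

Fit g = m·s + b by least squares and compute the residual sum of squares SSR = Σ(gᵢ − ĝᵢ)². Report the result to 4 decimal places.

SSR = 4.9872

Entries of XᵀX: Σs·s = 128, Σs = 12, Σ1 = 6.
And Σs·g = -246, Σg = -16.
Eliminating b: 6·(row 1) − 12·(row 2) gives 624·m = 6·(-246) − 12·(-16) = -1284, so m = -107/52.
Then b = ((-16) − 12·(-107/52))/6 = 113/78.
Residuals: 59/156, -61/39, 43/78, 113/156, 131/156, -145/156; SSR = 389/78.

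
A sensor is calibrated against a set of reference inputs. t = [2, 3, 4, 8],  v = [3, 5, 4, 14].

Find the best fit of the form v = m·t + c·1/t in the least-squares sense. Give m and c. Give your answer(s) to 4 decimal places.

With design matrix X, XᵀX = [[93, 4]; [4, 253/576]] and Xᵀv = [149, 71/12]ᵀ.
Δ = 93·(253/576) − 4² = 4771/192.
m = (149·(253/576) − 4·(71/12))/(4771/192) = 24065/14313; c = (93·(71/12) − 4·149)/(4771/192) = -8784/4771.

m = 1.6813, c = -1.8411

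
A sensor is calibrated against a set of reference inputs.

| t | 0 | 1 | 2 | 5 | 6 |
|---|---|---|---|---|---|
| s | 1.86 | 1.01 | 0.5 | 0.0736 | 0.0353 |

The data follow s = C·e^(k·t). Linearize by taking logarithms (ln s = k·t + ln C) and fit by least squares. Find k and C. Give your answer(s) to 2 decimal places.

With ln sᵢ as the transformed response and tᵢ as the regressor:
Σt = 14.0000, Σ(t)² = 66.0000, Σln s = -6.0156, Σt·ln s = -34.4851.
Equations: 66.0000·k + 14.0000·ln C = -34.4851;  14.0000·k + 5·ln C = -6.0156.
Solving (det = 134.0000): k = -0.65826, ln C = 0.64002, so C = exp(0.64002) = 1.89651.

k = -0.66, C = 1.90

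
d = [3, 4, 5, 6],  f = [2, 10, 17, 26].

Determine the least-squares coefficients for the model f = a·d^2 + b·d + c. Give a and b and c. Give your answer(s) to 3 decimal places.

Setting ∂/∂a … = 0 gives: 2258·a + 432·b + 86·c = 1539;  432·a + 86·b + 18·c = 287;  86·a + 18·b + 4·c = 55.
(Σd^2·d^2 = 2258, Σd^2·d = 432, Σd^2 = 86, Σd·d = 86, Σd = 18, Σ1 = 4, Σd^2·f = 1539, Σd·f = 287, Σf = 55.)
Row-reducing yields a = 1/4, b = 113/20, c = -341/20.

a = 0.250, b = 5.650, c = -17.050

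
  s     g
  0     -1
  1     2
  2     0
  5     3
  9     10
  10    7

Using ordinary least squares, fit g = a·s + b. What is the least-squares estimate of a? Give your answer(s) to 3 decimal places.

Entries of MᵀM: Σs·s = 211, Σs = 27, Σ1 = 6.
For Mᵀg: Σs·g = 177, Σg = 21.
MᵀM·[a, b]ᵀ = Mᵀg becomes [[211, 27]; [27, 6]]·[a, b]ᵀ = [177, 21]ᵀ.
Eliminating b: 6·(row 1) − 27·(row 2) gives 537·a = 6·177 − 27·21 = 495, so a = 165/179.
Then b = (21 − 27·(165/179))/6 = -116/179.

a = 0.922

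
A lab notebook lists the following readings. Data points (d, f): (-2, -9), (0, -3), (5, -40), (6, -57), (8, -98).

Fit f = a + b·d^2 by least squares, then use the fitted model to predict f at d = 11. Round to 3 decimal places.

From the data, Σ1 = 5, Σd^2 = 129, Σd^2·d^2 = 6033.
For Xᵀf: Σf = -207, Σd^2·f = -9360.
So XᵀX·[a, b]ᵀ = Xᵀf: [[5, 129]; [129, 6033]]·[a, b]ᵀ = [-207, -9360]ᵀ.
Eliminating b: 6033·(row 1) − 129·(row 2) gives 13524·a = 6033·(-207) − 129·(-9360) = -41391, so a = -1971/644.
Then b = ((-9360) − 129·(-1971/644))/6033 = -957/644.
At d = 11: f̂ = (-1971/644)·(1) + (-957/644)·(121) = -4206/23.

f̂ = -182.870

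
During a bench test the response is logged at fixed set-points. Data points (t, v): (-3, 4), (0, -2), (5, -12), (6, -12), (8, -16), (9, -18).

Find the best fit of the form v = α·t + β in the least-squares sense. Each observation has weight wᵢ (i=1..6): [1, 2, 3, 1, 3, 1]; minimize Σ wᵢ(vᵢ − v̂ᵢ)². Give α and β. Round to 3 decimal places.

α = -1.798, β = -2.028

Sums needed: Σwᵢ·t·t = 393, Σwᵢ·t = 51, Σwᵢ·1 = 11.
Right-hand side: Σwᵢ·t·v = -810, Σwᵢ·v = -114.
Normal equations: [[393, 51]; [51, 11]]·[α, β]ᵀ = [-810, -114]ᵀ.
det = 393·11 − 51² = 1722.
α = ((-810)·11 − 51·(-114))/1722 = -516/287; β = (393·(-114) − 51·(-810))/1722 = -582/287.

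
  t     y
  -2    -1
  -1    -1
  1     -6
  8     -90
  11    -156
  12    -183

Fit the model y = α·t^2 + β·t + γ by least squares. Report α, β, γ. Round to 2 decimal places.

With design matrix A, AᵀA = [[39491, 3563, 335]; [3563, 335, 29]; [335, 29, 6]] and Aᵀy = [-50999, -4635, -437]ᵀ.
Inverting the 3×3 Gram matrix, [α, β, γ]ᵀ = [-41785/40722, -110411/40722, -16545/6787]ᵀ.

α = -1.03, β = -2.71, γ = -2.44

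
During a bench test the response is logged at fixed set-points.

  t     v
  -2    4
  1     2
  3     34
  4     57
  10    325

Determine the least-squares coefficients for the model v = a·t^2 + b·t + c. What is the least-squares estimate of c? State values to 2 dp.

From the data, Σt^2·t^2 = 10354, Σt^2·t = 1084, Σt^2 = 130, Σt·t = 130, Σt = 16, Σ1 = 5.
Moment sums: Σt^2·v = 33736, Σt·v = 3574, Σv = 422.
Normal equations: [[10354, 1084, 130]; [1084, 130, 16]; [130, 16, 5]]·[a, b, c]ᵀ = [33736, 3574, 422]ᵀ.
Solving the 3×3 system (Gaussian elimination) gives a = 128516/43053, b = 125431/43053, c = -36374/14351.

c = -2.53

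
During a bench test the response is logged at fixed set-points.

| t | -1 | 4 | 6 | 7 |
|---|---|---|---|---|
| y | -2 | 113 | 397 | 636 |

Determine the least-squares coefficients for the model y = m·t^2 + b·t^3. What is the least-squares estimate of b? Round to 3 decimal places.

b = 1.965

Forming AᵀA = [[3954, 25606]; [25606, 168402]] and Aᵀy = [47262, 311134]ᵀ gives AᵀA·[m, b]ᵀ = Aᵀy.
Eliminating b: 168402·(row 1) − 25606·(row 2) gives 10194272·m = 168402·47262 − 25606·311134 = -7881880, so m = -985235/1274284.
Then b = (311134 − 25606·(-985235/1274284))/168402 = 2504133/1274284.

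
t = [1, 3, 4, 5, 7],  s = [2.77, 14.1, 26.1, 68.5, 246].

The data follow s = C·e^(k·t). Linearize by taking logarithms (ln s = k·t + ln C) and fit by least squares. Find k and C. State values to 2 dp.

Taking logs, ln s = k·t + ln C, so regress ln s on t.
Σt = 20.0000, Σ(t)² = 100.0000, Σln s = 16.6591, Σt·ln s = 81.6766.
Equations: 100.0000·k + 20.0000·ln C = 81.6766;  20.0000·k + 5·ln C = 16.6591.
Slope k = (n·Σt·ln s − Σt·Σln s)/(n·Σ(t)² − (Σt)²) = (5·81.6766 − 20.0000·16.6591)/100.0000 = 0.75201; ln C = (Σln s − k·Σt)/n = 0.32380, so C = exp(0.32380) = 1.38237.

k = 0.75, C = 1.38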